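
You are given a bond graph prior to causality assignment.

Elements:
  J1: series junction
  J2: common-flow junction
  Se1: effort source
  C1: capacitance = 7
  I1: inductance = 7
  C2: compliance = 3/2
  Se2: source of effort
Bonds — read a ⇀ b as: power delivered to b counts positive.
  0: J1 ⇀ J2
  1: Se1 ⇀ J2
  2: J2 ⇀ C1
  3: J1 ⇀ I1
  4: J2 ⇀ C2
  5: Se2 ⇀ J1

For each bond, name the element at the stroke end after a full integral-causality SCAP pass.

bond 0 stroke→J1
bond 1 stroke→J2
bond 2 stroke→J2
bond 3 stroke→I1
bond 4 stroke→J2
bond 5 stroke→J1

b1 stroke→J2  (Se1: effort source, stroke at far end)
b5 stroke→J1  (Se2 fixes effort; stroke away)
b2 stroke→J2  (prefer integral on C1)
b3 stroke→I1  (I1 integral (f out))
b0 stroke→J1  (J1 flow already set via bond 3)
b4 stroke→J2  (J2 flow already set via bond 0)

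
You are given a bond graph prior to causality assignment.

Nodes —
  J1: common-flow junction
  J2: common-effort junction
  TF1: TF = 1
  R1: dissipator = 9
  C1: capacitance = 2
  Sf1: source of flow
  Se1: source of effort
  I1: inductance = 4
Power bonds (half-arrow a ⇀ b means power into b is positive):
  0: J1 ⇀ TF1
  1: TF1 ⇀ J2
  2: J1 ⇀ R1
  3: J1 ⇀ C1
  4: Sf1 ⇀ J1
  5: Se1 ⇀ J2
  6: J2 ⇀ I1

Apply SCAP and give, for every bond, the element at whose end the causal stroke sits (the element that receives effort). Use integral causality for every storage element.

#4 stroke at Sf1  (Sf1: flow source, stroke at near end)
#5 stroke at J2  (source Se1 imposes e)
#0 stroke at J1  (J1: bond 4 brought flow, rest push out)
#2 stroke at J1  (1-jn J1 has f-setter on 4)
#3 stroke at J1  (J1 flow already set via bond 4)
#1 stroke at TF1  (0-jn J2 has e-setter on 5)
#6 stroke at I1  (0-jn J2 has e-setter on 5)

b0 stroke→J1
b1 stroke→TF1
b2 stroke→J1
b3 stroke→J1
b4 stroke→Sf1
b5 stroke→J2
b6 stroke→I1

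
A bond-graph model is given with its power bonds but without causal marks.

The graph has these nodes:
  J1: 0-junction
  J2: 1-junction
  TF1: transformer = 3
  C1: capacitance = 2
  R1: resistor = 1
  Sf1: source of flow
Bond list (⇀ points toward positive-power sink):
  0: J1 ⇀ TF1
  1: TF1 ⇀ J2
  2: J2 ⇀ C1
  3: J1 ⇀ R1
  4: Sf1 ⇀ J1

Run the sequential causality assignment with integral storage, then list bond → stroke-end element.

b0 |J1
b1 |TF1
b2 |J2
b3 |R1
b4 |Sf1

bond 4 |Sf1  (Sf1 fixes flow; stroke at Sf1)
bond 2 |J2  (C1 outputs effort q/C1)
bond 1 |TF1  (J2: last free bond brings flow in)
bond 0 |J1  (TF TF1: opposite of bond 1)
bond 3 |R1  (J1 effort already set via bond 0)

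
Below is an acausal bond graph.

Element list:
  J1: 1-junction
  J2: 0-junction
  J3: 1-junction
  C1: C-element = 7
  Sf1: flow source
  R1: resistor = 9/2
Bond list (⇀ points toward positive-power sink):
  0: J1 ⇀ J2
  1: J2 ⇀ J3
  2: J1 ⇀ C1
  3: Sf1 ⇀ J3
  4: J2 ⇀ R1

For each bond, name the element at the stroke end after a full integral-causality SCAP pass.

bond 0 stroke→J2
bond 1 stroke→J3
bond 2 stroke→J1
bond 3 stroke→Sf1
bond 4 stroke→R1

b3 stroke→Sf1  (Sf1 (Sf) sets flow on bond)
b1 stroke→J3  (J3: bond 3 brought flow, rest push out)
b2 stroke→J1  (C1: C, integral causality)
b0 stroke→J2  (closing 1-jn rule on J1)
b4 stroke→R1  (common-e at J2 fixed by 0)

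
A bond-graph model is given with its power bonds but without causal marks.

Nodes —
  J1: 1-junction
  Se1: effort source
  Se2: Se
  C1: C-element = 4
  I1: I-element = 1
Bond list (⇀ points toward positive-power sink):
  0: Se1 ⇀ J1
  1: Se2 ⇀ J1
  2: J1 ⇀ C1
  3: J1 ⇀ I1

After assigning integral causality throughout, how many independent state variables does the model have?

2  (C1, I1 all integral)

b0 stroke→J1  (Se1: effort source, stroke at far end)
b1 stroke→J1  (source Se2 imposes e)
b2 stroke→J1  (C1 outputs effort q/C1)
b3 stroke→I1  (only one flow-in slot at J1)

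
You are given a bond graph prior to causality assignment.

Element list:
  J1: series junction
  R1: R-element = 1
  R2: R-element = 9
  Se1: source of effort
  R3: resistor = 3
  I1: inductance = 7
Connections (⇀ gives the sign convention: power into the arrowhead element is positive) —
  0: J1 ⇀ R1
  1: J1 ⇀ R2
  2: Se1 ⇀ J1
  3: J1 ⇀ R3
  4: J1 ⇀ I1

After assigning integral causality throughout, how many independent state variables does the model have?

1  (I1 all integral)

#2 stroke→J1  (source Se1 imposes e)
#4 stroke→I1  (prefer integral on I1)
#0 stroke→J1  (1-jn J1 has f-setter on 4)
#1 stroke→J1  (J1: bond 4 brought flow, rest push out)
#3 stroke→J1  (1-jn J1 has f-setter on 4)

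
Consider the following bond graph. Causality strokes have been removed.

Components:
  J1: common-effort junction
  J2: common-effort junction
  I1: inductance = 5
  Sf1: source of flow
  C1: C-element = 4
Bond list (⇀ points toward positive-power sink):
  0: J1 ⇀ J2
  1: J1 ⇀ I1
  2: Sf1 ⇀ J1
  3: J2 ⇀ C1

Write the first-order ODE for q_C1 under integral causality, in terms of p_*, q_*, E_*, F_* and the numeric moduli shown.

b2 stroke at Sf1  (Sf1 (Sf) sets flow on bond)
b1 stroke at I1  (I1: I, integral causality)
b0 stroke at J1  (only one effort-in slot at J1)
b3 stroke at J2  (closing 0-jn rule on J2)

dq_C1/dt = F_Sf1 - p_I1/5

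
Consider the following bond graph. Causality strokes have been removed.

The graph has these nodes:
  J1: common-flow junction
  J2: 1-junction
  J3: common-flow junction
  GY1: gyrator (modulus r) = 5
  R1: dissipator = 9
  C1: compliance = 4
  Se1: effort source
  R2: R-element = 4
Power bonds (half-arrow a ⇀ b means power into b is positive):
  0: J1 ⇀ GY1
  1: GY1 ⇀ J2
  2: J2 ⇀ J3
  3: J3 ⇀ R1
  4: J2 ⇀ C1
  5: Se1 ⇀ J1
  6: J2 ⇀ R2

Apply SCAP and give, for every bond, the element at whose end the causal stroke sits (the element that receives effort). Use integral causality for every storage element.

#0 stroke→GY1
#1 stroke→GY1
#2 stroke→J2
#3 stroke→J3
#4 stroke→J2
#5 stroke→J1
#6 stroke→J2

β5 stroke at J1  (source Se1 imposes e)
β0 stroke at GY1  (only one flow-in slot at J1)
β1 stroke at GY1  (GY1: gyrator matches bond 0)
β2 stroke at J2  (common-f at J2 fixed by 1)
β4 stroke at J2  (1-jn J2 has f-setter on 1)
β6 stroke at J2  (common-f at J2 fixed by 1)
β3 stroke at J3  (1-jn J3 has f-setter on 2)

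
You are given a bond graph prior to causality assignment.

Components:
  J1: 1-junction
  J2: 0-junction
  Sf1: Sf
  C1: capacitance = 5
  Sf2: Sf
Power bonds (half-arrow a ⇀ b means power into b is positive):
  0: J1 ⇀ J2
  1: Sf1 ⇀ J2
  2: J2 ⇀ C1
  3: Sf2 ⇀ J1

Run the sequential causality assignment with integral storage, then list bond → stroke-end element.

b1 →Sf1  (Sf1 fixes flow; stroke at Sf1)
b3 →Sf2  (Sf2: flow source, stroke at near end)
b0 →J1  (J1 flow already set via bond 3)
b2 →J2  (J2: last free bond brings effort in)

b0 stroke→J1
b1 stroke→Sf1
b2 stroke→J2
b3 stroke→Sf2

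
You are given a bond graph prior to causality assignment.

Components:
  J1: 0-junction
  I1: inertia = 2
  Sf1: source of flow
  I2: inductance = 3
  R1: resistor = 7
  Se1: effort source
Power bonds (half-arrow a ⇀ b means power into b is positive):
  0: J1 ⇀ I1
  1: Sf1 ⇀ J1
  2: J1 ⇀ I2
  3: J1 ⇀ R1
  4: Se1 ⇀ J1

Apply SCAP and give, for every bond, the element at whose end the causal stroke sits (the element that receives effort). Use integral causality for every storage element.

#0 |I1
#1 |Sf1
#2 |I2
#3 |R1
#4 |J1

bond 1 →Sf1  (Sf1 fixes flow; stroke at Sf1)
bond 4 →J1  (Se1 (Se) sets effort on bond)
bond 0 →I1  (J1: bond 4 brought effort, rest push out)
bond 2 →I2  (J1: bond 4 brought effort, rest push out)
bond 3 →R1  (0-jn J1 has e-setter on 4)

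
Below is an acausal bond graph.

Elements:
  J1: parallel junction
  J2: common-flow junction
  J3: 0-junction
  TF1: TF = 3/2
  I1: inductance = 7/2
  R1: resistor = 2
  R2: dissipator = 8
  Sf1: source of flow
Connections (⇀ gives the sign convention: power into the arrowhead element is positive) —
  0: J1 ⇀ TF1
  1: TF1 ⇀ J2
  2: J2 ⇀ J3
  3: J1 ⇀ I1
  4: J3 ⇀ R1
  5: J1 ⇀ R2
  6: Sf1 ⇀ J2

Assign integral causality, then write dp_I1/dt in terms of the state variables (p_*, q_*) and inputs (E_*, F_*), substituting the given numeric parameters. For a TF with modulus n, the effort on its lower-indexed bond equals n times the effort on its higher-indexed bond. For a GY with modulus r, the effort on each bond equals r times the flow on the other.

dp_I1/dt = -16*F_Sf1/3 - 16*p_I1/7

bond 6 stroke at Sf1  (Sf1 fixes flow; stroke at Sf1)
bond 1 stroke at J2  (J2: bond 6 brought flow, rest push out)
bond 2 stroke at J2  (J2: bond 6 brought flow, rest push out)
bond 4 stroke at J3  (J3: last free bond brings effort in)
bond 0 stroke at TF1  (TF TF1: opposite of bond 1)
bond 3 stroke at I1  (prefer integral on I1)
bond 5 stroke at J1  (J1: last free bond brings effort in)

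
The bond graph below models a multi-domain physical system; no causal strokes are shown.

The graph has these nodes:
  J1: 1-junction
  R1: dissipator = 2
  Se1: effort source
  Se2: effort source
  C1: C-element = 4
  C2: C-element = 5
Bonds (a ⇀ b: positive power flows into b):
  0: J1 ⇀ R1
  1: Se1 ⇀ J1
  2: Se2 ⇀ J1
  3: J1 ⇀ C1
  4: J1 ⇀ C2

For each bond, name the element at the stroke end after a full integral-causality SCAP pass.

b1 |J1  (Se1 fixes effort; stroke away)
b2 |J1  (Se2 fixes effort; stroke away)
b3 |J1  (prefer integral on C1)
b4 |J1  (C2 integral (e out))
b0 |R1  (J1 needs exactly one f-in)

#0 stroke at R1
#1 stroke at J1
#2 stroke at J1
#3 stroke at J1
#4 stroke at J1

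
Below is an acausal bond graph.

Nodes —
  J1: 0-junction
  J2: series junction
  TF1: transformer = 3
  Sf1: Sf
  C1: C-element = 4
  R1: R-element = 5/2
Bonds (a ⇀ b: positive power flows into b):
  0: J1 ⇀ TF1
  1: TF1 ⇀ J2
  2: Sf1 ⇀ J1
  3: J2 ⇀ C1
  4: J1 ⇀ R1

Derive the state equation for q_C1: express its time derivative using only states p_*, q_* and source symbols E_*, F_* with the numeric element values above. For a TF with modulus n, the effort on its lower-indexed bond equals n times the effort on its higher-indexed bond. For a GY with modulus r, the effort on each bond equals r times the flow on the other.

b2 stroke→Sf1  (Sf1: flow source, stroke at near end)
b3 stroke→J2  (C1 outputs effort q/C1)
b1 stroke→TF1  (closing 1-jn rule on J2)
b0 stroke→J1  (TF1 one-in-one-out from 1)
b4 stroke→R1  (common-e at J1 fixed by 0)

dq_C1/dt = 3*F_Sf1 - 9*q_C1/10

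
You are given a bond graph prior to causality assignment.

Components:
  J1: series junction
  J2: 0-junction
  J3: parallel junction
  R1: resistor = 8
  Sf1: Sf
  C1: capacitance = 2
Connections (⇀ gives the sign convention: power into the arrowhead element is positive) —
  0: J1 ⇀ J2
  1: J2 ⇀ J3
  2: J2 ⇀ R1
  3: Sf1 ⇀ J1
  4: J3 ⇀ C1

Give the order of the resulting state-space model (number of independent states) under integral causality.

bond 3 →Sf1  (Sf1: flow source, stroke at near end)
bond 0 →J1  (J1: bond 3 brought flow, rest push out)
bond 4 →J3  (C1 integral (e out))
bond 1 →J2  (0-jn J3 has e-setter on 4)
bond 2 →R1  (common-e at J2 fixed by 1)

1  (C1 all integral)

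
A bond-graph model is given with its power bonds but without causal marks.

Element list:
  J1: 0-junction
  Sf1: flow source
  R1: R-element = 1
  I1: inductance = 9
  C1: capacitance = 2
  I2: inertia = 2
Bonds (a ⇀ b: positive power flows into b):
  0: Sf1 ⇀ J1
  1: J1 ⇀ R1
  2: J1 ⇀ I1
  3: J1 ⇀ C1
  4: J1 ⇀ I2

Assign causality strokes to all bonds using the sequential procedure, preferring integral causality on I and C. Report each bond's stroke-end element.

b0 stroke→Sf1
b1 stroke→R1
b2 stroke→I1
b3 stroke→J1
b4 stroke→I2

b0 stroke at Sf1  (Sf1: flow source, stroke at near end)
b2 stroke at I1  (I1 integral (f out))
b3 stroke at J1  (C1 outputs effort q/C1)
b1 stroke at R1  (J1: bond 3 brought effort, rest push out)
b4 stroke at I2  (common-e at J1 fixed by 3)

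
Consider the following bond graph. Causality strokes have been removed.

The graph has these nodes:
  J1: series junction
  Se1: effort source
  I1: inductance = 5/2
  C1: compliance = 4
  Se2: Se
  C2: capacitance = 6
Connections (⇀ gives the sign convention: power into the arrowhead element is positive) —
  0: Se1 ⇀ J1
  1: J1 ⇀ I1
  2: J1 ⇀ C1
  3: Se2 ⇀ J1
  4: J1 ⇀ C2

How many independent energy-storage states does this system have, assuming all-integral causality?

b0 stroke→J1  (Se1 (Se) sets effort on bond)
b3 stroke→J1  (source Se2 imposes e)
b1 stroke→I1  (I1 integral (f out))
b2 stroke→J1  (J1: bond 1 brought flow, rest push out)
b4 stroke→J1  (1-jn J1 has f-setter on 1)

3  (C1, C2, I1 all integral)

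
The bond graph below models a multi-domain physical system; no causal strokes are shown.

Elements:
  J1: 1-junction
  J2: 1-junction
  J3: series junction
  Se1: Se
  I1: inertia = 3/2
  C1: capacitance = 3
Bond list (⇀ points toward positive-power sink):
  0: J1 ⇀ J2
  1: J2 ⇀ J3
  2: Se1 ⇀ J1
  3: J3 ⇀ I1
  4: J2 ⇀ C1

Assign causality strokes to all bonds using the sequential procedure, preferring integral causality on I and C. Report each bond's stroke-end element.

β0 stroke at J2
β1 stroke at J3
β2 stroke at J1
β3 stroke at I1
β4 stroke at J2

#2 |J1  (source Se1 imposes e)
#0 |J2  (only one flow-in slot at J1)
#3 |I1  (I1 outputs flow p/I1)
#1 |J3  (J3: bond 3 brought flow, rest push out)
#4 |J2  (J2: bond 1 brought flow, rest push out)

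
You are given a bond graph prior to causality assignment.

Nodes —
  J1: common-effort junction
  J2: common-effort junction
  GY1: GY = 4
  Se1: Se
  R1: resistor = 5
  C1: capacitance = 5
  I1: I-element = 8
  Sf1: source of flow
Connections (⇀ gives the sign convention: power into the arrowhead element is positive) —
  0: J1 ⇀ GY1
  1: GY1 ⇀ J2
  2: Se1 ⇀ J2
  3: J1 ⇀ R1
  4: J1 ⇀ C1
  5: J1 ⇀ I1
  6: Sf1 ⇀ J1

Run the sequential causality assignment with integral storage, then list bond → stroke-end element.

b0 stroke at GY1
b1 stroke at GY1
b2 stroke at J2
b3 stroke at R1
b4 stroke at J1
b5 stroke at I1
b6 stroke at Sf1

bond 2 stroke at J2  (Se1: effort source, stroke at far end)
bond 6 stroke at Sf1  (Sf1: flow source, stroke at near end)
bond 1 stroke at GY1  (common-e at J2 fixed by 2)
bond 0 stroke at GY1  (GY GY1: same side as bond 1)
bond 4 stroke at J1  (C1 integral (e out))
bond 3 stroke at R1  (0-jn J1 has e-setter on 4)
bond 5 stroke at I1  (0-jn J1 has e-setter on 4)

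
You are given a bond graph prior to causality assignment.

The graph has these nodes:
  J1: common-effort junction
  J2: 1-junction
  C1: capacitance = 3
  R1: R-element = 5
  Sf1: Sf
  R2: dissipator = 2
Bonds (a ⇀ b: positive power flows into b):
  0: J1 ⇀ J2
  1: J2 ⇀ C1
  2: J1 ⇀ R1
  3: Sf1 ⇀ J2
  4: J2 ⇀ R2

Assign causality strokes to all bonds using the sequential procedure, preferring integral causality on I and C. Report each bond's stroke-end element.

bond 0 →J2
bond 1 →J2
bond 2 →J1
bond 3 →Sf1
bond 4 →J2

#3 stroke at Sf1  (Sf1: flow source, stroke at near end)
#0 stroke at J2  (common-f at J2 fixed by 3)
#1 stroke at J2  (J2: bond 3 brought flow, rest push out)
#4 stroke at J2  (1-jn J2 has f-setter on 3)
#2 stroke at J1  (closing 0-jn rule on J1)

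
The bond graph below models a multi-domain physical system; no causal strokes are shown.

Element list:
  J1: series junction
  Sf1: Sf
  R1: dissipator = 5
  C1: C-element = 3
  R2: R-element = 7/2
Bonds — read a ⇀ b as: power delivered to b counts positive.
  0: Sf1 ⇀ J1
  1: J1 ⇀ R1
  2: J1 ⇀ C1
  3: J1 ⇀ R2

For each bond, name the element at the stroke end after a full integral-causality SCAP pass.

#0 stroke→Sf1  (Sf1 fixes flow; stroke at Sf1)
#1 stroke→J1  (J1 flow already set via bond 0)
#2 stroke→J1  (1-jn J1 has f-setter on 0)
#3 stroke→J1  (J1 flow already set via bond 0)

bond 0 →Sf1
bond 1 →J1
bond 2 →J1
bond 3 →J1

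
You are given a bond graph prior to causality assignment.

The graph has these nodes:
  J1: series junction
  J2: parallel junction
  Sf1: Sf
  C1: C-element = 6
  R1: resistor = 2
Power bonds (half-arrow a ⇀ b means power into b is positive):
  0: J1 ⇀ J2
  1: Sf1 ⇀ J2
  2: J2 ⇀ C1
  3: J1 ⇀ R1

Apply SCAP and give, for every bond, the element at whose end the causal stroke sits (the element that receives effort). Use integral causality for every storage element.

β1 →Sf1  (source Sf1 imposes f)
β2 →J2  (C1: C, integral causality)
β0 →J1  (J2 effort already set via bond 2)
β3 →R1  (only one flow-in slot at J1)

β0 →J1
β1 →Sf1
β2 →J2
β3 →R1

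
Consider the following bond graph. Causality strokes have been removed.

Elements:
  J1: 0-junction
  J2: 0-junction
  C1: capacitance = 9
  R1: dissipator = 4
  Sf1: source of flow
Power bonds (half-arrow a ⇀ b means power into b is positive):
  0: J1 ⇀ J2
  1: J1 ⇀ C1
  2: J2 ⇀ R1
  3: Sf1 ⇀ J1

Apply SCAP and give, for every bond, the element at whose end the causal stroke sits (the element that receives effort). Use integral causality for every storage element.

β0 stroke at J2
β1 stroke at J1
β2 stroke at R1
β3 stroke at Sf1

bond 3 |Sf1  (Sf1 fixes flow; stroke at Sf1)
bond 1 |J1  (prefer integral on C1)
bond 0 |J2  (J1 effort already set via bond 1)
bond 2 |R1  (common-e at J2 fixed by 0)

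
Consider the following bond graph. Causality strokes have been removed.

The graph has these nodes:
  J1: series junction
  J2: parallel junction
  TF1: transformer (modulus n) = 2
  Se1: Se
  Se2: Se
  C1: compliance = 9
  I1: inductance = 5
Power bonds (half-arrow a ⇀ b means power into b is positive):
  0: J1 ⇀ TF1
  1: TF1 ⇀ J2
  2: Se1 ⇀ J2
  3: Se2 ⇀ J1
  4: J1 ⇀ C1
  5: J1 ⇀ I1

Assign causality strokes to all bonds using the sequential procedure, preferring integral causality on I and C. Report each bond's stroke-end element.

#0 →J1
#1 →TF1
#2 →J2
#3 →J1
#4 →J1
#5 →I1

β2 stroke at J2  (source Se1 imposes e)
β3 stroke at J1  (Se2 fixes effort; stroke away)
β1 stroke at TF1  (J2 effort already set via bond 2)
β0 stroke at J1  (TF1 one-in-one-out from 1)
β4 stroke at J1  (C1 outputs effort q/C1)
β5 stroke at I1  (J1: last free bond brings flow in)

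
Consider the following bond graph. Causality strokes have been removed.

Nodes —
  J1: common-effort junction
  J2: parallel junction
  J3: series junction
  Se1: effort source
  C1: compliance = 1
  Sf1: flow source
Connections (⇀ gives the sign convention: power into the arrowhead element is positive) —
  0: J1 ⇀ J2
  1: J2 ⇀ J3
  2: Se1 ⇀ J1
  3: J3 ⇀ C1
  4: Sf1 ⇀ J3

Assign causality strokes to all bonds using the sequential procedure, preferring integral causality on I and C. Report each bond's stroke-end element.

#2 →J1  (Se1 (Se) sets effort on bond)
#4 →Sf1  (Sf1: flow source, stroke at near end)
#0 →J2  (common-e at J1 fixed by 2)
#1 →J3  (J2 effort already set via bond 0)
#3 →J3  (common-f at J3 fixed by 4)

bond 0 →J2
bond 1 →J3
bond 2 →J1
bond 3 →J3
bond 4 →Sf1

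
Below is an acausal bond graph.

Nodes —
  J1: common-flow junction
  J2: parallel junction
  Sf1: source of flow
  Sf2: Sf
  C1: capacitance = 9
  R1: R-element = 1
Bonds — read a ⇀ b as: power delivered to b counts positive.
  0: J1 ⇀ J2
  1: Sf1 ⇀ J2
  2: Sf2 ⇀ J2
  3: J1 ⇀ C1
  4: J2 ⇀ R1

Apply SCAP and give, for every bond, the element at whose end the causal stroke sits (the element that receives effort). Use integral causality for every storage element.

b0 stroke→J2
b1 stroke→Sf1
b2 stroke→Sf2
b3 stroke→J1
b4 stroke→R1

β1 stroke→Sf1  (Sf1: flow source, stroke at near end)
β2 stroke→Sf2  (source Sf2 imposes f)
β3 stroke→J1  (C1: C, integral causality)
β0 stroke→J2  (J1 needs exactly one f-in)
β4 stroke→R1  (common-e at J2 fixed by 0)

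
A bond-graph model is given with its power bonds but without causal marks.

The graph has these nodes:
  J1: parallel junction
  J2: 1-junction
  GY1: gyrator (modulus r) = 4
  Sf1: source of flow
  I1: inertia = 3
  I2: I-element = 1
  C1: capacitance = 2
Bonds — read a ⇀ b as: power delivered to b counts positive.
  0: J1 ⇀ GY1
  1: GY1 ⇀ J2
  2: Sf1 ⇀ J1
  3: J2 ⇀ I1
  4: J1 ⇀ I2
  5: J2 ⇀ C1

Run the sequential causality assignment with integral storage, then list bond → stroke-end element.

bond 2 |Sf1  (Sf1: flow source, stroke at near end)
bond 3 |I1  (I1 outputs flow p/I1)
bond 1 |J2  (common-f at J2 fixed by 3)
bond 5 |J2  (J2: bond 3 brought flow, rest push out)
bond 0 |J1  (GY1 both-in/both-out from 1)
bond 4 |I2  (J1: bond 0 brought effort, rest push out)

bond 0 |J1
bond 1 |J2
bond 2 |Sf1
bond 3 |I1
bond 4 |I2
bond 5 |J2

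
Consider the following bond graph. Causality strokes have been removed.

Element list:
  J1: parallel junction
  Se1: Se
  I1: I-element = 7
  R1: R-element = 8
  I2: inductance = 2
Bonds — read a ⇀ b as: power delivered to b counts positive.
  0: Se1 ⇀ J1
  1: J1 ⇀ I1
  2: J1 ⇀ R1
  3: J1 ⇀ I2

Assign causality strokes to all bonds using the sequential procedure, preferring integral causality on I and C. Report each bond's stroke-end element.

b0 stroke at J1
b1 stroke at I1
b2 stroke at R1
b3 stroke at I2

#0 →J1  (Se1 fixes effort; stroke away)
#1 →I1  (J1: bond 0 brought effort, rest push out)
#2 →R1  (common-e at J1 fixed by 0)
#3 →I2  (common-e at J1 fixed by 0)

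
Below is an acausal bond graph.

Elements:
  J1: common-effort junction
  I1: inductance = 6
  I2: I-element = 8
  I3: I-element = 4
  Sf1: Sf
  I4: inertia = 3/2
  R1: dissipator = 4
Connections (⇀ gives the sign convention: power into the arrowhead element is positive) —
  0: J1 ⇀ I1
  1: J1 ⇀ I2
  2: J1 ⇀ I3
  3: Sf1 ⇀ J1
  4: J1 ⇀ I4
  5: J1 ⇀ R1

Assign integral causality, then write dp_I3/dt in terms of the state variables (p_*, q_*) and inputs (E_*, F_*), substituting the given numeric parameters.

dp_I3/dt = 4*F_Sf1 - 2*p_I1/3 - p_I2/2 - p_I3 - 8*p_I4/3

#3 stroke→Sf1  (Sf1 (Sf) sets flow on bond)
#0 stroke→I1  (I1: I, integral causality)
#1 stroke→I2  (I2: I, integral causality)
#2 stroke→I3  (I3 integral (f out))
#4 stroke→I4  (prefer integral on I4)
#5 stroke→J1  (J1 needs exactly one e-in)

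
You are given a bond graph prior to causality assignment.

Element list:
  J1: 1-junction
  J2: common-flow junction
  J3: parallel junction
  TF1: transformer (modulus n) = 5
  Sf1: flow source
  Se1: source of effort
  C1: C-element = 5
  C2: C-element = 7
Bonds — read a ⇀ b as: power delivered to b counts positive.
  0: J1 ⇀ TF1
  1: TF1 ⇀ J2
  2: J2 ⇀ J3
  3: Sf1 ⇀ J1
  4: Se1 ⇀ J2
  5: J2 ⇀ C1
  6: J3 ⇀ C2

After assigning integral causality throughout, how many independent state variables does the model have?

2  (C1, C2 all integral)

#3 stroke→Sf1  (Sf1: flow source, stroke at near end)
#4 stroke→J2  (Se1 (Se) sets effort on bond)
#0 stroke→J1  (common-f at J1 fixed by 3)
#1 stroke→TF1  (TF1 one-in-one-out from 0)
#2 stroke→J2  (J2: bond 1 brought flow, rest push out)
#5 stroke→J2  (common-f at J2 fixed by 1)
#6 stroke→J3  (J3: last free bond brings effort in)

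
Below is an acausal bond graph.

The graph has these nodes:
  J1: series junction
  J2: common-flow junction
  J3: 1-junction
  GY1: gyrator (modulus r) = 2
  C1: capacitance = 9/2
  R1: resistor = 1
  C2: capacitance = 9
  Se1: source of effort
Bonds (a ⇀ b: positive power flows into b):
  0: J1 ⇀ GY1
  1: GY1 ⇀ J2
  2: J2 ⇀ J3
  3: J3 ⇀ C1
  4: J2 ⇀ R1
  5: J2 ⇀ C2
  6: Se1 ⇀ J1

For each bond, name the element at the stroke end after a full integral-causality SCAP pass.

#0 |GY1
#1 |GY1
#2 |J2
#3 |J3
#4 |J2
#5 |J2
#6 |J1

β6 stroke at J1  (Se1 (Se) sets effort on bond)
β0 stroke at GY1  (J1: last free bond brings flow in)
β1 stroke at GY1  (GY GY1: same side as bond 0)
β2 stroke at J2  (J2: bond 1 brought flow, rest push out)
β4 stroke at J2  (J2: bond 1 brought flow, rest push out)
β5 stroke at J2  (1-jn J2 has f-setter on 1)
β3 stroke at J3  (J3 flow already set via bond 2)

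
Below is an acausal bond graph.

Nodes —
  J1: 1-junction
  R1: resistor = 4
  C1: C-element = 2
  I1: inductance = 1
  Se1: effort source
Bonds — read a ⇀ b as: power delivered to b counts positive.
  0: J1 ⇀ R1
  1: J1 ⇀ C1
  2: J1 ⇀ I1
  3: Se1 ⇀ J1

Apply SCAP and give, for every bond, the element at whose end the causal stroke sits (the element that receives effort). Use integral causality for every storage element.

b0 →J1
b1 →J1
b2 →I1
b3 →J1

β3 stroke→J1  (Se1 (Se) sets effort on bond)
β1 stroke→J1  (C1 outputs effort q/C1)
β2 stroke→I1  (I1: I, integral causality)
β0 stroke→J1  (1-jn J1 has f-setter on 2)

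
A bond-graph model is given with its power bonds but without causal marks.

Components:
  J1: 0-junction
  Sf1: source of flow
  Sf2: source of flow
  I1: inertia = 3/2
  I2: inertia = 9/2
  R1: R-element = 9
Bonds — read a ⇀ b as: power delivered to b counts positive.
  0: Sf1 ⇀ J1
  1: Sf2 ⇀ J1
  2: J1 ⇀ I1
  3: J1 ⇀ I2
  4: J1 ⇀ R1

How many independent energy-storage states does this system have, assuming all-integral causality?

2  (I1, I2 all integral)

b0 →Sf1  (source Sf1 imposes f)
b1 →Sf2  (Sf2 fixes flow; stroke at Sf2)
b2 →I1  (I1 integral (f out))
b3 →I2  (prefer integral on I2)
b4 →J1  (J1: last free bond brings effort in)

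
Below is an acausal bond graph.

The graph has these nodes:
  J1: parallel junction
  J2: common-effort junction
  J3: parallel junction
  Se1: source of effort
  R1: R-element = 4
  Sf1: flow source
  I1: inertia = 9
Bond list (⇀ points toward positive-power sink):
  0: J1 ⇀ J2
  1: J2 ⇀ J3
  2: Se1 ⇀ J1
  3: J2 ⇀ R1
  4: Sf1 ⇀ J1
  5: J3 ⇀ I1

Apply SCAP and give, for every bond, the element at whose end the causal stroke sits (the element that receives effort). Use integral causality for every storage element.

#0 →J2
#1 →J3
#2 →J1
#3 →R1
#4 →Sf1
#5 →I1

bond 2 stroke→J1  (Se1 fixes effort; stroke away)
bond 4 stroke→Sf1  (Sf1 (Sf) sets flow on bond)
bond 0 stroke→J2  (J1: bond 2 brought effort, rest push out)
bond 1 stroke→J3  (0-jn J2 has e-setter on 0)
bond 3 stroke→R1  (J2: bond 0 brought effort, rest push out)
bond 5 stroke→I1  (J3: bond 1 brought effort, rest push out)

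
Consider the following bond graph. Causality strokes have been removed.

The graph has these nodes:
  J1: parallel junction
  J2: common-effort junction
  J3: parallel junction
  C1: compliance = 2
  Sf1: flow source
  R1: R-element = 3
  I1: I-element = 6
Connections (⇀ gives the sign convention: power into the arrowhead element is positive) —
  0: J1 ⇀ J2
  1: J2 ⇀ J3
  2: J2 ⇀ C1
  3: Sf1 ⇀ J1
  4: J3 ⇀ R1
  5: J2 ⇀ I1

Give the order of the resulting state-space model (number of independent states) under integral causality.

2  (C1, I1 all integral)

b3 stroke→Sf1  (Sf1 fixes flow; stroke at Sf1)
b0 stroke→J1  (only one effort-in slot at J1)
b2 stroke→J2  (C1: C, integral causality)
b1 stroke→J3  (J2: bond 2 brought effort, rest push out)
b5 stroke→I1  (0-jn J2 has e-setter on 2)
b4 stroke→R1  (0-jn J3 has e-setter on 1)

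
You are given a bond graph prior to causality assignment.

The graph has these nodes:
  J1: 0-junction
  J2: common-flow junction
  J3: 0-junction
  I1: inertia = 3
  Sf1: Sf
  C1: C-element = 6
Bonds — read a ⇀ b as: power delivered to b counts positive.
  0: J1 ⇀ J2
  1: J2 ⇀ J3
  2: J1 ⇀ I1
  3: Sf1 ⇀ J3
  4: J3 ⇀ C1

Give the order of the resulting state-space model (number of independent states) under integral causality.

2  (C1, I1 all integral)

bond 3 stroke→Sf1  (source Sf1 imposes f)
bond 2 stroke→I1  (I1 integral (f out))
bond 0 stroke→J1  (only one effort-in slot at J1)
bond 1 stroke→J2  (1-jn J2 has f-setter on 0)
bond 4 stroke→J3  (J3: last free bond brings effort in)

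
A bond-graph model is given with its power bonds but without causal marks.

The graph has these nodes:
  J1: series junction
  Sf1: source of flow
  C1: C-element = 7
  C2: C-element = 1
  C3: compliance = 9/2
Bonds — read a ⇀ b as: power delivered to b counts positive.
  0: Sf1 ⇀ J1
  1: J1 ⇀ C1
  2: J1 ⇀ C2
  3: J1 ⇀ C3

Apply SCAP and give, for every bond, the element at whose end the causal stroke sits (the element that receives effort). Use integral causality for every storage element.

bond 0 stroke at Sf1  (Sf1 (Sf) sets flow on bond)
bond 1 stroke at J1  (1-jn J1 has f-setter on 0)
bond 2 stroke at J1  (J1: bond 0 brought flow, rest push out)
bond 3 stroke at J1  (common-f at J1 fixed by 0)

bond 0 stroke at Sf1
bond 1 stroke at J1
bond 2 stroke at J1
bond 3 stroke at J1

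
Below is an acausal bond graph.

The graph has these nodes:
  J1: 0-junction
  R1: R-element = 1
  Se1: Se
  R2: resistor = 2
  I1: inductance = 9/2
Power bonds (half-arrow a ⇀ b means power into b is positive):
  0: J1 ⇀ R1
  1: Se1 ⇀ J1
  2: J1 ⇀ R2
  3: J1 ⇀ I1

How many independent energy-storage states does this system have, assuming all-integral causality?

b1 →J1  (Se1 fixes effort; stroke away)
b0 →R1  (common-e at J1 fixed by 1)
b2 →R2  (J1: bond 1 brought effort, rest push out)
b3 →I1  (J1 effort already set via bond 1)

1  (I1 all integral)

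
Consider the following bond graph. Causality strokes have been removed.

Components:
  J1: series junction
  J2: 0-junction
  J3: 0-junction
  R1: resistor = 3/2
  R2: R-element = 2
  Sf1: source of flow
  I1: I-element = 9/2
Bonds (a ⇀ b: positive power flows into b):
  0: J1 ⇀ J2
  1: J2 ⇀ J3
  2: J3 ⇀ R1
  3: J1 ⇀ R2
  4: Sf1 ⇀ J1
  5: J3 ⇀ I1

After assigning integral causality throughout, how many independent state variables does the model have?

1  (I1 all integral)

#4 |Sf1  (source Sf1 imposes f)
#0 |J1  (J1 flow already set via bond 4)
#3 |J1  (J1: bond 4 brought flow, rest push out)
#1 |J2  (J2 needs exactly one e-in)
#5 |I1  (I1 integral (f out))
#2 |J3  (only one effort-in slot at J3)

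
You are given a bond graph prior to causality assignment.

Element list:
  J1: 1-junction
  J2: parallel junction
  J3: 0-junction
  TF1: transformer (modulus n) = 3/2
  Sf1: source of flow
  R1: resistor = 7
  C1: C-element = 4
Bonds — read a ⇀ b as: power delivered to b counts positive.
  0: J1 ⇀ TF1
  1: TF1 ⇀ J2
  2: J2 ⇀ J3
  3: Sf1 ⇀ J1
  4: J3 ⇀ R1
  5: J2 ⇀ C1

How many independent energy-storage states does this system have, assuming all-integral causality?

#3 |Sf1  (Sf1 fixes flow; stroke at Sf1)
#0 |J1  (common-f at J1 fixed by 3)
#1 |TF1  (through TF1, causality passes straight; one stroke at TF1)
#5 |J2  (prefer integral on C1)
#2 |J3  (0-jn J2 has e-setter on 5)
#4 |R1  (J3 effort already set via bond 2)

1  (C1 all integral)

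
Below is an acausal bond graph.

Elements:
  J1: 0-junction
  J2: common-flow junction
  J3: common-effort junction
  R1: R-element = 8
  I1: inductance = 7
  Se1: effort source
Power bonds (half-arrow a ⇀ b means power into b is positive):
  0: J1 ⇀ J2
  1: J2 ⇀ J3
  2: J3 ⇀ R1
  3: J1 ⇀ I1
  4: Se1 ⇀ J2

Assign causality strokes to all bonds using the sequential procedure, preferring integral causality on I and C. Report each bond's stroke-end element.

bond 4 →J2  (Se1: effort source, stroke at far end)
bond 3 →I1  (prefer integral on I1)
bond 0 →J1  (only one effort-in slot at J1)
bond 1 →J2  (common-f at J2 fixed by 0)
bond 2 →J3  (only one effort-in slot at J3)

#0 →J1
#1 →J2
#2 →J3
#3 →I1
#4 →J2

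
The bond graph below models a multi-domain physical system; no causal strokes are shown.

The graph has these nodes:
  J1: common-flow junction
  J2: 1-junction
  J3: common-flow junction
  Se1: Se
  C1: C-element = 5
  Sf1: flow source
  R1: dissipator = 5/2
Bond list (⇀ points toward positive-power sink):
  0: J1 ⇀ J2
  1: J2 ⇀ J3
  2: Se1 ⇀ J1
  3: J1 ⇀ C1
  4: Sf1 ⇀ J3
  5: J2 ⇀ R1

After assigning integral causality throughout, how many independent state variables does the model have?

b2 →J1  (Se1 fixes effort; stroke away)
b4 →Sf1  (Sf1 fixes flow; stroke at Sf1)
b1 →J3  (1-jn J3 has f-setter on 4)
b0 →J2  (1-jn J2 has f-setter on 1)
b5 →J2  (J2: bond 1 brought flow, rest push out)
b3 →J1  (1-jn J1 has f-setter on 0)

1  (C1 all integral)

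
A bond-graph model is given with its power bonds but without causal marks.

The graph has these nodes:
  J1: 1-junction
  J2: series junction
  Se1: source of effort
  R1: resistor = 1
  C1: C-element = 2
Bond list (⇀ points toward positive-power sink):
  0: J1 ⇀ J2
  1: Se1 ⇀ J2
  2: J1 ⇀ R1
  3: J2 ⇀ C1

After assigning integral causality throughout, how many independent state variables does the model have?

bond 1 stroke at J2  (Se1 (Se) sets effort on bond)
bond 3 stroke at J2  (C1: C, integral causality)
bond 0 stroke at J1  (J2 needs exactly one f-in)
bond 2 stroke at R1  (J1: last free bond brings flow in)

1  (C1 all integral)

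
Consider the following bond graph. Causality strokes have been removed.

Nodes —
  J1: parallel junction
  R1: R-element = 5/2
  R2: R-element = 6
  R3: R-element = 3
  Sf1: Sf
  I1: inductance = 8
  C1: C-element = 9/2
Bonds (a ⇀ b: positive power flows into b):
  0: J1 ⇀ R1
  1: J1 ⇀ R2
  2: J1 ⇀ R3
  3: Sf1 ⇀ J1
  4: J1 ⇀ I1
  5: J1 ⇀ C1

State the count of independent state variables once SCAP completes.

#3 →Sf1  (Sf1 (Sf) sets flow on bond)
#4 →I1  (prefer integral on I1)
#5 →J1  (C1 outputs effort q/C1)
#0 →R1  (0-jn J1 has e-setter on 5)
#1 →R2  (0-jn J1 has e-setter on 5)
#2 →R3  (J1 effort already set via bond 5)

2  (C1, I1 all integral)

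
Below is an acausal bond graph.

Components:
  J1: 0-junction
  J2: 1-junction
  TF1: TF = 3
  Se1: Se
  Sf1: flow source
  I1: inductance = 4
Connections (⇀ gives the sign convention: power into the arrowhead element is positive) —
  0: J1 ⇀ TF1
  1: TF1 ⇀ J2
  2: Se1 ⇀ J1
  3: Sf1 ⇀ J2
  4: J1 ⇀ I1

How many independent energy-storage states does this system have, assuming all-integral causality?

bond 2 stroke→J1  (Se1: effort source, stroke at far end)
bond 3 stroke→Sf1  (source Sf1 imposes f)
bond 0 stroke→TF1  (common-e at J1 fixed by 2)
bond 4 stroke→I1  (J1 effort already set via bond 2)
bond 1 stroke→J2  (1-jn J2 has f-setter on 3)

1  (I1 all integral)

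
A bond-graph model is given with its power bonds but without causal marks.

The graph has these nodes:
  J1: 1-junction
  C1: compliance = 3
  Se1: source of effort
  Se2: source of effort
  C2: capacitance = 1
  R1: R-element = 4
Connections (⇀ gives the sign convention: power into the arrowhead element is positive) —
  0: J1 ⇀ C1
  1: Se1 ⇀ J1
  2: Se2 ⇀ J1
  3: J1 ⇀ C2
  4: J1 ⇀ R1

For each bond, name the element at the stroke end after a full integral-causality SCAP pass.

#1 stroke→J1  (Se1 (Se) sets effort on bond)
#2 stroke→J1  (source Se2 imposes e)
#0 stroke→J1  (C1 outputs effort q/C1)
#3 stroke→J1  (prefer integral on C2)
#4 stroke→R1  (closing 1-jn rule on J1)

#0 |J1
#1 |J1
#2 |J1
#3 |J1
#4 |R1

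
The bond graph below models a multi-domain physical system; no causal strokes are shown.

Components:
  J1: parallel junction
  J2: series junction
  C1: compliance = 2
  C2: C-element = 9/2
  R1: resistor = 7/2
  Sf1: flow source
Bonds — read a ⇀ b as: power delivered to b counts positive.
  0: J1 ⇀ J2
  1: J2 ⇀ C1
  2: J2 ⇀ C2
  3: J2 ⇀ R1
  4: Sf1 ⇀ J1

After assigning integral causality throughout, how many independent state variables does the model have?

2  (C1, C2 all integral)

β4 |Sf1  (source Sf1 imposes f)
β0 |J1  (J1 needs exactly one e-in)
β1 |J2  (common-f at J2 fixed by 0)
β2 |J2  (J2: bond 0 brought flow, rest push out)
β3 |J2  (J2: bond 0 brought flow, rest push out)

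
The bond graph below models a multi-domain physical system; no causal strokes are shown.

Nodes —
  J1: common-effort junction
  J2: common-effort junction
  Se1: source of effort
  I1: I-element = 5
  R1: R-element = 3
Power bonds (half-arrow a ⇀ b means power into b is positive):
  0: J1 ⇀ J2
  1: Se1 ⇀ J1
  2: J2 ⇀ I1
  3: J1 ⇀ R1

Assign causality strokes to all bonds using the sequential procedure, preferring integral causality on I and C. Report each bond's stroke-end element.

b0 →J2
b1 →J1
b2 →I1
b3 →R1

β1 →J1  (Se1 (Se) sets effort on bond)
β0 →J2  (J1: bond 1 brought effort, rest push out)
β3 →R1  (J1: bond 1 brought effort, rest push out)
β2 →I1  (common-e at J2 fixed by 0)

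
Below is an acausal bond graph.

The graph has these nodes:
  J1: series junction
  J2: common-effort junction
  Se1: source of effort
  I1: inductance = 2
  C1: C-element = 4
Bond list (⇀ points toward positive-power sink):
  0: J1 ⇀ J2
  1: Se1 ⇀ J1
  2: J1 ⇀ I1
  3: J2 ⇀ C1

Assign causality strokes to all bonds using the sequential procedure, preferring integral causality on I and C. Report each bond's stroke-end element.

bond 0 |J1
bond 1 |J1
bond 2 |I1
bond 3 |J2

b1 stroke at J1  (Se1: effort source, stroke at far end)
b2 stroke at I1  (prefer integral on I1)
b0 stroke at J1  (J1: bond 2 brought flow, rest push out)
b3 stroke at J2  (J2: last free bond brings effort in)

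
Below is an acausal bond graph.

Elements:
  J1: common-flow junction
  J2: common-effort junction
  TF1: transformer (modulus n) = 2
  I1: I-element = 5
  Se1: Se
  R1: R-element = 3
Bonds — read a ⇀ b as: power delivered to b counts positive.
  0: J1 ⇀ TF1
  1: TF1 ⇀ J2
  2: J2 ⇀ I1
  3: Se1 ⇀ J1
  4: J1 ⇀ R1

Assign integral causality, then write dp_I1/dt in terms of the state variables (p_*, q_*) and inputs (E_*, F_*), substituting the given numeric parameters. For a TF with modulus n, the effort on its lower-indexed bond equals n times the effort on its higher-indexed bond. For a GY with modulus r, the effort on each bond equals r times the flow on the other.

dp_I1/dt = E_Se1/2 - 3*p_I1/20

β3 stroke at J1  (Se1: effort source, stroke at far end)
β2 stroke at I1  (I1 outputs flow p/I1)
β1 stroke at J2  (J2: last free bond brings effort in)
β0 stroke at TF1  (TF TF1: opposite of bond 1)
β4 stroke at J1  (J1 flow already set via bond 0)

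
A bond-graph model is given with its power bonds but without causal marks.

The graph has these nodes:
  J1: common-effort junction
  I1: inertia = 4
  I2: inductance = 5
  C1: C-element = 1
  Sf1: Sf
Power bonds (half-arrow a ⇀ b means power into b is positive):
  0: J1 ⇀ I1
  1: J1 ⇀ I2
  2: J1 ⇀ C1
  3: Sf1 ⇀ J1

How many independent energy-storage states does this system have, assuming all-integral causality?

#3 stroke at Sf1  (Sf1 (Sf) sets flow on bond)
#0 stroke at I1  (I1 outputs flow p/I1)
#1 stroke at I2  (I2 outputs flow p/I2)
#2 stroke at J1  (J1: last free bond brings effort in)

3  (C1, I1, I2 all integral)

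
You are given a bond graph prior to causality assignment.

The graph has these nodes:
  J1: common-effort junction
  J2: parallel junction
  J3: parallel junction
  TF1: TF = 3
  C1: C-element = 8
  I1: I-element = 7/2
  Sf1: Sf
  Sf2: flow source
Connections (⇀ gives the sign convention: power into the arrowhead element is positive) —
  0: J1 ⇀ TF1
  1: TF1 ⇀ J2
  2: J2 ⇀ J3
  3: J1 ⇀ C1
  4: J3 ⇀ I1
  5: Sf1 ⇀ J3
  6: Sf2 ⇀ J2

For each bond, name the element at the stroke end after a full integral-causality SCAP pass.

b0 →TF1
b1 →J2
b2 →J3
b3 →J1
b4 →I1
b5 →Sf1
b6 →Sf2

#5 stroke→Sf1  (Sf1 fixes flow; stroke at Sf1)
#6 stroke→Sf2  (Sf2 (Sf) sets flow on bond)
#3 stroke→J1  (C1 outputs effort q/C1)
#0 stroke→TF1  (0-jn J1 has e-setter on 3)
#1 stroke→J2  (through TF1, causality passes straight; one stroke at TF1)
#2 stroke→J3  (common-e at J2 fixed by 1)
#4 stroke→I1  (J3 effort already set via bond 2)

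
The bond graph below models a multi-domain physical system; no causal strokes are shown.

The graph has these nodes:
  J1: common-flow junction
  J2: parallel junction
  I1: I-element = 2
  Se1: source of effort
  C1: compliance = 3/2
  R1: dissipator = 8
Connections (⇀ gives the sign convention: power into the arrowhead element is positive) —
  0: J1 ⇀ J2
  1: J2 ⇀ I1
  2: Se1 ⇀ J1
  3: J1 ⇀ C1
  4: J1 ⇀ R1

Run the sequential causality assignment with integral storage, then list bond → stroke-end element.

bond 2 stroke at J1  (Se1: effort source, stroke at far end)
bond 1 stroke at I1  (I1 integral (f out))
bond 0 stroke at J2  (J2 needs exactly one e-in)
bond 3 stroke at J1  (J1: bond 0 brought flow, rest push out)
bond 4 stroke at J1  (J1 flow already set via bond 0)

b0 |J2
b1 |I1
b2 |J1
b3 |J1
b4 |J1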